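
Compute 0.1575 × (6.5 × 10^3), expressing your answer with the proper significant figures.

0.1575 × (6.5 × 10^3) = 1023.75
Multiplication/division keeps the fewest significant figures: 0.1575 → 4 s.f., 6.5 × 10^3 → 2 s.f.; limit is 2.
Rounded to 2 significant figures: 1.0 × 10^3.

1.0 × 10^3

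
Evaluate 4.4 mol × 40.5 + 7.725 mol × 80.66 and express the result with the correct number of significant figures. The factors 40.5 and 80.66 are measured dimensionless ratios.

4.4 × 40.5 = 178.2 → 1.8 × 10² mol (2 s.f., last digit at the 10^1 place).
7.725 × 80.66 = 623.0985 → 623.1 mol (4 s.f., last digit at the 10^-1 place).
Sum: 801.2985 mol; keep the coarser place, 10^1.
Result: 8.0 × 10² mol.

8.0 × 10² mol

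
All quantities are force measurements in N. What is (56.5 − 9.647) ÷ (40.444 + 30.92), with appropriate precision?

56.5 − 9.647 = 46.853, limited to 1 d.p. → 3 s.f.; 40.444 + 30.92 = 71.364, limited to 2 d.p. → 4 s.f.
Carrying full precision, 46.853 ÷ 71.364 = 0.656535508099…; keep min(3, 4) = 3 s.f.
Rounded to 3 significant figures: 0.657.

0.657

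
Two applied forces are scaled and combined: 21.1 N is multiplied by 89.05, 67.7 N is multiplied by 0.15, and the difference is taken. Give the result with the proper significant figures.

21.1 × 89.05 = 1878.955 → 1.88 × 10³ N (3 s.f., last digit at the 10^1 place).
67.7 × 0.15 = 10.155 → 1.0 × 10¹ N (2 s.f., last digit at the 10^0 place).
Difference: 1868.8 N; keep the coarser place, 10^1.
Result: 1.87 × 10³ N.

1.87 × 10³ N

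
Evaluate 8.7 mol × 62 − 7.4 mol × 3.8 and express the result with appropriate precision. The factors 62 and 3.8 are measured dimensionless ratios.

8.7 × 62 = 539.4 → 5.4 × 10^2 mol (2 s.f., last digit at the 10^1 place).
7.4 × 3.8 = 28.12 → 28 mol (2 s.f., last digit at the 10^0 place).
Difference: 511.28 mol; keep the coarser place, 10^1.
Result: 5.1 × 10^2 mol.

5.1 × 10^2 mol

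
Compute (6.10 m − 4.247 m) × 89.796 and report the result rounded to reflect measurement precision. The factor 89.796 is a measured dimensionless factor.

6.10 m − 4.247 m = 1.853 m; the difference is limited to 2 decimal places (3 s.f.).
Carrying full precision, 1.853 × 89.796 = 166.391988 m; 89.796 has 5 s.f., so the result keeps min(3, 5) = 3 s.f.
Rounded to 3 significant figures: 166 m.

166 m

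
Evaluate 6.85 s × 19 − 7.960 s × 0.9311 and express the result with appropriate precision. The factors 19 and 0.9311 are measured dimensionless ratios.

1.2 × 10² s

6.85 × 19 = 130.15 → 1.3 × 10² s (2 s.f., last digit at the 10^1 place).
7.960 × 0.9311 = 7.411556 → 7.412 s (4 s.f., last digit at the 10^-3 place).
Difference: 122.738444 s; keep the coarser place, 10^1.
Result: 1.2 × 10² s.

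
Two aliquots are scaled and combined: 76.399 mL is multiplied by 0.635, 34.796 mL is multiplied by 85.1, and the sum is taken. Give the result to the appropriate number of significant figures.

3.01 × 10³ mL

76.399 × 0.635 = 48.513365 → 48.5 mL (3 s.f., last digit at the 10^-1 place).
34.796 × 85.1 = 2961.1396 → 2.96 × 10³ mL (3 s.f., last digit at the 10^1 place).
Sum: 3009.652965 mL; keep the coarser place, 10^1.
Result: 3.01 × 10³ mL.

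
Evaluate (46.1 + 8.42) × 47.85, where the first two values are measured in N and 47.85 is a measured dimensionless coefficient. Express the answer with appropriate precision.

2.61 × 10^3 N

46.1 N + 8.42 N = 54.52 N; the sum is limited to 1 decimal place (3 s.f.).
Carrying full precision, 54.52 × 47.85 = 2608.782 N; 47.85 has 4 s.f., so the result keeps min(3, 4) = 3 s.f.
Rounded to 3 significant figures: 2.61 × 10^3 N.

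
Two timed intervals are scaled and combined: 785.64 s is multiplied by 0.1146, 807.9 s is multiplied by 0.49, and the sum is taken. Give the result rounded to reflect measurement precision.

785.64 × 0.1146 = 90.034344 → 90.03 s (4 s.f., last digit at the 10^-2 place).
807.9 × 0.49 = 395.871 → 4.0 × 10^2 s (2 s.f., last digit at the 10^1 place).
Sum: 485.905344 s; keep the coarser place, 10^1.
Result: 4.9 × 10^2 s.

4.9 × 10^2 s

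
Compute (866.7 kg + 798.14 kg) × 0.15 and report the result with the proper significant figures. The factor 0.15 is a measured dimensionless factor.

2.5 × 10^2 kg

866.7 kg + 798.14 kg = 1664.84 kg; the sum is limited to 1 decimal place (5 s.f.).
Carrying full precision, 1664.84 × 0.15 = 249.726 kg; 0.15 has 2 s.f., so the result keeps min(5, 2) = 2 s.f.
Rounded to 2 significant figures: 2.5 × 10^2 kg.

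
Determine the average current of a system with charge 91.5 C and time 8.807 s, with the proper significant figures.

average current = 91.5 C ÷ 8.807 s = 10.3894629272… A.
91.5 has 3 significant figures; 8.807 has 4.
Division/multiplication keeps the fewest: 3 significant figures.
Rounded: 10.4 A.

10.4 A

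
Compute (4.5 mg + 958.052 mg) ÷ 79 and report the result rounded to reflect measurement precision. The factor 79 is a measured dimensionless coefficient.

4.5 mg + 958.052 mg = 962.552 mg; the sum is limited to 1 decimal place (4 s.f.).
Carrying full precision, 962.552 ÷ 79 = 12.1842025316… mg; 79 has 2 s.f., so the result keeps min(4, 2) = 2 s.f.
Rounded to 2 significant figures: 12 mg.

12 mg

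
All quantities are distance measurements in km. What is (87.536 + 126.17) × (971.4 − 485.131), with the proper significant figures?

1.039 × 10⁵ km²

87.536 + 126.17 = 213.706, limited to 2 d.p. → 5 s.f.; 971.4 − 485.131 = 486.269, limited to 1 d.p. → 4 s.f.
Carrying full precision, 213.706 × 486.269 = 103918.602914; keep min(5, 4) = 4 s.f.
Rounded to 4 significant figures: 1.039 × 10⁵ km².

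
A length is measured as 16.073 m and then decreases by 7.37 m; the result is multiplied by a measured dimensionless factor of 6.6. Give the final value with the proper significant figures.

16.073 m − 7.37 m = 8.703 m; the difference is limited to 2 decimal places (3 s.f.).
Carrying full precision, 8.703 × 6.6 = 57.4398 m; 6.6 has 2 s.f., so the result keeps min(3, 2) = 2 s.f.
Rounded to 2 significant figures: 57 m.

57 m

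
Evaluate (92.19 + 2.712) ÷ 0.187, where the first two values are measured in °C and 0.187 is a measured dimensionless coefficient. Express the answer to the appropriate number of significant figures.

92.19 °C + 2.712 °C = 94.902 °C; the sum is limited to 2 decimal places (4 s.f.).
Carrying full precision, 94.902 ÷ 0.187 = 507.497326203… °C; 0.187 has 3 s.f., so the result keeps min(4, 3) = 3 s.f.
Rounded to 3 significant figures: 5.07 × 10^2 °C.

5.07 × 10^2 °C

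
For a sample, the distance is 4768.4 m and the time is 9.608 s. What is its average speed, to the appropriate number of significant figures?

496.3 m/s

average speed = 4768.4 m ÷ 9.608 s = 496.294754371… m/s.
4768.4 has 5 significant figures; 9.608 has 4.
Division/multiplication keeps the fewest: 4 significant figures.
Rounded: 496.3 m/s.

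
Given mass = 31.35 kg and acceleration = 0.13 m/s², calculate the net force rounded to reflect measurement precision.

net force = 31.35 kg × 0.13 m/s² = 4.0755 N.
31.35 has 4 significant figures; 0.13 has 2.
Division/multiplication keeps the fewest: 2 significant figures.
Rounded: 4.1 N.

4.1 N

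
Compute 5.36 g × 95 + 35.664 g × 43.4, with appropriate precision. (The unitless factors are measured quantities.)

5.36 × 95 = 509.2 → 5.1 × 10² g (2 s.f., last digit at the 10^1 place).
35.664 × 43.4 = 1547.8176 → 1.55 × 10³ g (3 s.f., last digit at the 10^1 place).
Sum: 2057.0176 g; keep the coarser place, 10^1.
Result: 2.06 × 10³ g.

2.06 × 10³ g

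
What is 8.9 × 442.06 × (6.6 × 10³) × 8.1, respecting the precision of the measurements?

8.9 × 442.06 × (6.6 × 10³) × 8.1 = 210329495.64
Multiplication/division keeps the fewest significant figures: 8.9 → 2 s.f., 442.06 → 5 s.f., 6.6 × 10³ → 2 s.f., 8.1 → 2 s.f.; limit is 2.
Rounded to 2 significant figures: 2.1 × 10⁸.

2.1 × 10⁸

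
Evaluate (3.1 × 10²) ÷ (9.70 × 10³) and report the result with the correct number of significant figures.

0.032

(3.1 × 10²) ÷ (9.70 × 10³) = 0.0319587628866…
Multiplication/division keeps the fewest significant figures: 3.1 × 10² → 2 s.f., 9.70 × 10³ → 3 s.f.; limit is 2.
Rounded to 2 significant figures: 0.032.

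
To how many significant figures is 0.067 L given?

2

0.067: leading zeros are not significant.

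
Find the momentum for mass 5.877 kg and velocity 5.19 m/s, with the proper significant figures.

30.5 kg·m/s

momentum = 5.877 kg × 5.19 m/s = 30.50163 kg·m/s.
5.877 has 4 significant figures; 5.19 has 3.
Division/multiplication keeps the fewest: 3 significant figures.
Rounded: 30.5 kg·m/s.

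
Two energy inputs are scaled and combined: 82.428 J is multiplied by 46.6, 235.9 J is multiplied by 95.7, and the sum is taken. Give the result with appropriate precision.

82.428 × 46.6 = 3841.1448 → 3.84 × 10³ J (3 s.f., last digit at the 10^1 place).
235.9 × 95.7 = 22575.63 → 2.26 × 10⁴ J (3 s.f., last digit at the 10^2 place).
Sum: 26416.7748 J; keep the coarser place, 10^2.
Result: 2.64 × 10⁴ J.

2.64 × 10⁴ J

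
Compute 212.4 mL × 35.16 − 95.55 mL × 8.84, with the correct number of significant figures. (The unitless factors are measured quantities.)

212.4 × 35.16 = 7467.984 → 7468 mL (4 s.f., last digit at the 10^0 place).
95.55 × 8.84 = 844.662 → 845 mL (3 s.f., last digit at the 10^0 place).
Difference: 6623.322 mL; keep the coarser place, 10^0.
Result: 6623 mL.

6623 mL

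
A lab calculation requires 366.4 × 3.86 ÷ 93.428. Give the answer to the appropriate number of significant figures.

15.1

366.4 × 3.86 ÷ 93.428 = 15.1379029841…
Multiplication/division keeps the fewest significant figures: 366.4 → 4 s.f., 3.86 → 3 s.f., 93.428 → 5 s.f.; limit is 3.
Rounded to 3 significant figures: 15.1.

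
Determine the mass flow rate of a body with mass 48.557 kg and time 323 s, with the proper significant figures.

0.150 kg/s

mass flow rate = 48.557 kg ÷ 323 s = 0.15033126935… kg/s.
48.557 has 5 significant figures; 323 has 3.
Division/multiplication keeps the fewest: 3 significant figures.
Rounded: 0.150 kg/s.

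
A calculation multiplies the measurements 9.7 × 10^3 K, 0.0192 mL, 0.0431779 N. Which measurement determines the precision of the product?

9.7 × 10^3 K

9.7 × 10^3 K → 2 s.f.; 0.0192 mL → 3 s.f.; 0.0431779 N → 6 s.f.
The fewest is 2 significant figures, from 9.7 × 10^3 K.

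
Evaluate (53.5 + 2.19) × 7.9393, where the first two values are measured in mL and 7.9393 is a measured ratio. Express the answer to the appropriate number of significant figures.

53.5 mL + 2.19 mL = 55.69 mL; the sum is limited to 1 decimal place (3 s.f.).
Carrying full precision, 55.69 × 7.9393 = 442.139617 mL; 7.9393 has 5 s.f., so the result keeps min(3, 5) = 3 s.f.
Rounded to 3 significant figures: 442 mL.

442 mL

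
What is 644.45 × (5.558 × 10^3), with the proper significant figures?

644.45 × (5.558 × 10^3) = 3581853.1
Multiplication/division keeps the fewest significant figures: 644.45 → 5 s.f., 5.558 × 10^3 → 4 s.f.; limit is 4.
Rounded to 4 significant figures: 3.582 × 10^6.

3.582 × 10^6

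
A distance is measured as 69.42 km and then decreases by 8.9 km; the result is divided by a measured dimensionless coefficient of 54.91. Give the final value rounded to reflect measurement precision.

69.42 km − 8.9 km = 60.52 km; the difference is limited to 1 decimal place (3 s.f.).
Carrying full precision, 60.52 ÷ 54.91 = 1.10216718266… km; 54.91 has 4 s.f., so the result keeps min(3, 4) = 3 s.f.
Rounded to 3 significant figures: 1.10 km.

1.10 km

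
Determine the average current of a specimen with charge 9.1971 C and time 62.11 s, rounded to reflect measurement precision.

average current = 9.1971 C ÷ 62.11 s = 0.148077604251… A.
9.1971 has 5 significant figures; 62.11 has 4.
Division/multiplication keeps the fewest: 4 significant figures.
Rounded: 0.1481 A.

0.1481 A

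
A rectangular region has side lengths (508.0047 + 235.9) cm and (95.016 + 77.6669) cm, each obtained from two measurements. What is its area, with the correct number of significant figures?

1.285 × 10⁵ cm²

508.0047 + 235.9 = 743.9047, limited to 1 d.p. → 4 s.f.; 95.016 + 77.6669 = 172.6829, limited to 3 d.p. → 6 s.f.
Carrying full precision, 743.9047 × 172.6829 = 128459.62092…; keep min(4, 6) = 4 s.f.
Rounded to 4 significant figures: 1.285 × 10⁵ cm².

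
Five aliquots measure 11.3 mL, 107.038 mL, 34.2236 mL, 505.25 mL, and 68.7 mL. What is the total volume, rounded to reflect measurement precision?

11.3 mL + 107.038 mL + 34.2236 mL + 505.25 mL + 68.7 mL = 726.5116 mL.
Addition/subtraction keeps the fewest decimal places: 11.3 → 1 decimal place, 107.038 → 3 decimal places, 34.2236 → 4 decimal places, 505.25 → 2 decimal places, 68.7 → 1 decimal place; limit is 1.
Rounded to 1 decimal place: 726.5 mL.

726.5 mL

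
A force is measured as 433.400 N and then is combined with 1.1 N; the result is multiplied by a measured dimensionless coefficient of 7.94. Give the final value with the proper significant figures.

3.45 × 10^3 N

433.400 N + 1.1 N = 434.500 N; the sum is limited to 1 decimal place (4 s.f.).
Carrying full precision, 434.500 × 7.94 = 3449.93 N; 7.94 has 3 s.f., so the result keeps min(4, 3) = 3 s.f.
Rounded to 3 significant figures: 3.45 × 10^3 N.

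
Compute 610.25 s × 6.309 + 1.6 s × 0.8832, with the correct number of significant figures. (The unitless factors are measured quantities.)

610.25 × 6.309 = 3850.06725 → 3.850 × 10^3 s (4 s.f., last digit at the 10^0 place).
1.6 × 0.8832 = 1.41312 → 1.4 s (2 s.f., last digit at the 10^-1 place).
Sum: 3851.48037 s; keep the coarser place, 10^0.
Result: 3851 s.

3851 s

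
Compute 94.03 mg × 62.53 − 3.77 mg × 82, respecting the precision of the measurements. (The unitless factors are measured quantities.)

5.57 × 10^3 mg

94.03 × 62.53 = 5879.6959 → 5880. mg (4 s.f., last digit at the 10^0 place).
3.77 × 82 = 309.14 → 3.1 × 10^2 mg (2 s.f., last digit at the 10^1 place).
Difference: 5570.5559 mg; keep the coarser place, 10^1.
Result: 5.57 × 10^3 mg.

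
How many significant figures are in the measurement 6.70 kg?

3

6.70: trailing zeros after a decimal point are significant.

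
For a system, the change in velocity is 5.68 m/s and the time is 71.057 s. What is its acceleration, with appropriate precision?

0.0799 m/s²

acceleration = 5.68 m/s ÷ 71.057 s = 0.0799358261677… m/s².
5.68 has 3 significant figures; 71.057 has 5.
Division/multiplication keeps the fewest: 3 significant figures.
Rounded: 0.0799 m/s².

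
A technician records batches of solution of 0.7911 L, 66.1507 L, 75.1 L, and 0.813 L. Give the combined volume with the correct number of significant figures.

0.7911 L + 66.1507 L + 75.1 L + 0.813 L = 142.8548 L.
Addition/subtraction keeps the fewest decimal places: 0.7911 → 4 decimal places, 66.1507 → 4 decimal places, 75.1 → 1 decimal place, 0.813 → 3 decimal places; limit is 1.
Rounded to 1 decimal place: 142.9 L.

142.9 L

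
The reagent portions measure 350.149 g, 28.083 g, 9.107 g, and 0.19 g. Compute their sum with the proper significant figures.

350.149 g + 28.083 g + 9.107 g + 0.19 g = 387.529 g.
Addition/subtraction keeps the fewest decimal places: 350.149 → 3 decimal places, 28.083 → 3 decimal places, 9.107 → 3 decimal places, 0.19 → 2 decimal places; limit is 2.
Rounded to 2 decimal places: 387.53 g.

387.53 g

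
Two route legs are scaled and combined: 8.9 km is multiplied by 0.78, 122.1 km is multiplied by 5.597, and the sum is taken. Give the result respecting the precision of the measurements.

690.3 km

8.9 × 0.78 = 6.942 → 6.9 km (2 s.f., last digit at the 10^-1 place).
122.1 × 5.597 = 683.3937 → 683.4 km (4 s.f., last digit at the 10^-1 place).
Sum: 690.3357 km; keep the coarser place, 10^-1.
Result: 690.3 km.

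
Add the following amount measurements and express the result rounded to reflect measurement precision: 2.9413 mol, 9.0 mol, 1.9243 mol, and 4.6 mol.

2.9413 mol + 9.0 mol + 1.9243 mol + 4.6 mol = 18.4656 mol.
Addition/subtraction keeps the fewest decimal places: 2.9413 → 4 decimal places, 9.0 → 1 decimal place, 1.9243 → 4 decimal places, 4.6 → 1 decimal place; limit is 1.
Rounded to 1 decimal place: 18.5 mol.

18.5 mol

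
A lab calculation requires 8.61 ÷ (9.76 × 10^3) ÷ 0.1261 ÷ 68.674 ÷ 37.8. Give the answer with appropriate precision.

8.61 ÷ (9.76 × 10^3) ÷ 0.1261 ÷ 68.674 ÷ 37.8 = 0.00000269497104369…
Multiplication/division keeps the fewest significant figures: 8.61 → 3 s.f., 9.76 × 10^3 → 3 s.f., 0.1261 → 4 s.f., 68.674 → 5 s.f., 37.8 → 3 s.f.; limit is 3.
Rounded to 3 significant figures: 2.69 × 10^-6.

2.69 × 10^-6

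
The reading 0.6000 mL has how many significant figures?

0.6000: leading zeros are not significant; trailing zeros after a decimal point are significant.

4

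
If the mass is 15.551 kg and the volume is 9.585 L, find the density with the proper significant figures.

1.622 kg/L

density = 15.551 kg ÷ 9.585 L = 1.62243088159… kg/L.
15.551 has 5 significant figures; 9.585 has 4.
Division/multiplication keeps the fewest: 4 significant figures.
Rounded: 1.622 kg/L.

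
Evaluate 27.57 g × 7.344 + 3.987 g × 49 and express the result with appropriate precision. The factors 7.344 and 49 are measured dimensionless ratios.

27.57 × 7.344 = 202.47408 → 202.5 g (4 s.f., last digit at the 10^-1 place).
3.987 × 49 = 195.363 → 2.0 × 10² g (2 s.f., last digit at the 10^1 place).
Sum: 397.83708 g; keep the coarser place, 10^1.
Result: 4.0 × 10² g.

4.0 × 10² g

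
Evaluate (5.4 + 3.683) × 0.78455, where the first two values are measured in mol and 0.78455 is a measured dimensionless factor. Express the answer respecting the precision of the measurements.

5.4 mol + 3.683 mol = 9.083 mol; the sum is limited to 1 decimal place (2 s.f.).
Carrying full precision, 9.083 × 0.78455 = 7.12606765 mol; 0.78455 has 5 s.f., so the result keeps min(2, 5) = 2 s.f.
Rounded to 2 significant figures: 7.1 mol.

7.1 mol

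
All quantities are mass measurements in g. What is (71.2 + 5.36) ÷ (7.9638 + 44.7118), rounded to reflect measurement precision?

71.2 + 5.36 = 76.56, limited to 1 d.p. → 3 s.f.; 7.9638 + 44.7118 = 52.6756, limited to 4 d.p. → 6 s.f.
Carrying full precision, 76.56 ÷ 52.6756 = 1.45342435587…; keep min(3, 6) = 3 s.f.
Rounded to 3 significant figures: 1.45.

1.45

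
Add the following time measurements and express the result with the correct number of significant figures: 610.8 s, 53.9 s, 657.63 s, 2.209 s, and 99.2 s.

1423.7 s

610.8 s + 53.9 s + 657.63 s + 2.209 s + 99.2 s = 1423.739 s.
Addition/subtraction keeps the fewest decimal places: 610.8 → 1 decimal place, 53.9 → 1 decimal place, 657.63 → 2 decimal places, 2.209 → 3 decimal places, 99.2 → 1 decimal place; limit is 1.
Rounded to 1 decimal place: 1423.7 s.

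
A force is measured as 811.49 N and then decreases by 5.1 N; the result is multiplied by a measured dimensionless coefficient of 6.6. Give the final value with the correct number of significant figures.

5.3 × 10^3 N

811.49 N − 5.1 N = 806.39 N; the difference is limited to 1 decimal place (4 s.f.).
Carrying full precision, 806.39 × 6.6 = 5322.174 N; 6.6 has 2 s.f., so the result keeps min(4, 2) = 2 s.f.
Rounded to 2 significant figures: 5.3 × 10^3 N.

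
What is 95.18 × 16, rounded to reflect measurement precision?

95.18 × 16 = 1522.88
Multiplication/division keeps the fewest significant figures: 95.18 → 4 s.f., 16 → 2 s.f.; limit is 2.
Rounded to 2 significant figures: 1.5 × 10^3.

1.5 × 10^3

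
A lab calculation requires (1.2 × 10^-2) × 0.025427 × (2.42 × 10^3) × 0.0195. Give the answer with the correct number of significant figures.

0.014

(1.2 × 10^-2) × 0.025427 × (2.42 × 10^3) × 0.0195 = 0.01439880156
Multiplication/division keeps the fewest significant figures: 1.2 × 10^-2 → 2 s.f., 0.025427 → 5 s.f., 2.42 × 10^3 → 3 s.f., 0.0195 → 3 s.f.; limit is 2.
Rounded to 2 significant figures: 0.014.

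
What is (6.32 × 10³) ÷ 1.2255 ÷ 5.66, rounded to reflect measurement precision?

(6.32 × 10³) ÷ 1.2255 ÷ 5.66 = 911.144654306…
Multiplication/division keeps the fewest significant figures: 6.32 × 10³ → 3 s.f., 1.2255 → 5 s.f., 5.66 → 3 s.f.; limit is 3.
Rounded to 3 significant figures: 911.

911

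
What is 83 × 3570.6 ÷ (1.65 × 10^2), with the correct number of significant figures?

83 × 3570.6 ÷ (1.65 × 10^2) = 1796.12
Multiplication/division keeps the fewest significant figures: 83 → 2 s.f., 3570.6 → 5 s.f., 1.65 × 10^2 → 3 s.f.; limit is 2.
Rounded to 2 significant figures: 1.8 × 10^3.

1.8 × 10^3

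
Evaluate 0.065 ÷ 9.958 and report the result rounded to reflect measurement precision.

0.065 ÷ 9.958 = 0.0065274151436…
Multiplication/division keeps the fewest significant figures: 0.065 → 2 s.f., 9.958 → 4 s.f.; limit is 2.
Rounded to 2 significant figures: 0.0065.

0.0065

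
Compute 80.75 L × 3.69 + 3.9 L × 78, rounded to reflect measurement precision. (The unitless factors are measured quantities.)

6.0 × 10^2 L

80.75 × 3.69 = 297.9675 → 298 L (3 s.f., last digit at the 10^0 place).
3.9 × 78 = 304.2 → 3.0 × 10^2 L (2 s.f., last digit at the 10^1 place).
Sum: 602.1675 L; keep the coarser place, 10^1.
Result: 6.0 × 10^2 L.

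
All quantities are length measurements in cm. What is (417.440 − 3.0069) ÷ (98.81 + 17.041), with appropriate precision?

417.440 − 3.0069 = 414.4331, limited to 3 d.p. → 6 s.f.; 98.81 + 17.041 = 115.851, limited to 2 d.p. → 5 s.f.
Carrying full precision, 414.4331 ÷ 115.851 = 3.57729411054…; keep min(6, 5) = 5 s.f.
Rounded to 5 significant figures: 3.5773.

3.5773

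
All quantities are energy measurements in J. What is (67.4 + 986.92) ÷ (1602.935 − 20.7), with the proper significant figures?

0.66635

67.4 + 986.92 = 1054.32, limited to 1 d.p. → 5 s.f.; 1602.935 − 20.7 = 1582.235, limited to 1 d.p. → 5 s.f.
Carrying full precision, 1054.32 ÷ 1582.235 = 0.666348551258…; keep min(5, 5) = 5 s.f.
Rounded to 5 significant figures: 0.66635.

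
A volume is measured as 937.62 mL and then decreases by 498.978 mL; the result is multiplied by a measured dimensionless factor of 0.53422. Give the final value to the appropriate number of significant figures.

937.62 mL − 498.978 mL = 438.642 mL; the difference is limited to 2 decimal places (5 s.f.).
Carrying full precision, 438.642 × 0.53422 = 234.33132924 mL; 0.53422 has 5 s.f., so the result keeps min(5, 5) = 5 s.f.
Rounded to 5 significant figures: 234.33 mL.

234.33 mL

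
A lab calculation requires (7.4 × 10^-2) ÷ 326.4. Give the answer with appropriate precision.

2.3 × 10^-4

(7.4 × 10^-2) ÷ 326.4 = 0.000226715686275…
Multiplication/division keeps the fewest significant figures: 7.4 × 10^-2 → 2 s.f., 326.4 → 4 s.f.; limit is 2.
Rounded to 2 significant figures: 2.3 × 10^-4.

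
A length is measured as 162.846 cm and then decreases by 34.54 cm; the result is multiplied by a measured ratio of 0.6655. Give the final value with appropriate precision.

162.846 cm − 34.54 cm = 128.306 cm; the difference is limited to 2 decimal places (5 s.f.).
Carrying full precision, 128.306 × 0.6655 = 85.387643 cm; 0.6655 has 4 s.f., so the result keeps min(5, 4) = 4 s.f.
Rounded to 4 significant figures: 85.39 cm.

85.39 cm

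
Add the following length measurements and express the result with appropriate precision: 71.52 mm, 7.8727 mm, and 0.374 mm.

79.77 mm

71.52 mm + 7.8727 mm + 0.374 mm = 79.7667 mm.
Addition/subtraction keeps the fewest decimal places: 71.52 → 2 decimal places, 7.8727 → 4 decimal places, 0.374 → 3 decimal places; limit is 2.
Rounded to 2 decimal places: 79.77 mm.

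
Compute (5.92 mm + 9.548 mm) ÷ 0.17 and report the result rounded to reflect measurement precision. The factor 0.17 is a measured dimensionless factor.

5.92 mm + 9.548 mm = 15.468 mm; the sum is limited to 2 decimal places (4 s.f.).
Carrying full precision, 15.468 ÷ 0.17 = 90.9882352941… mm; 0.17 has 2 s.f., so the result keeps min(4, 2) = 2 s.f.
Rounded to 2 significant figures: 91 mm.

91 mm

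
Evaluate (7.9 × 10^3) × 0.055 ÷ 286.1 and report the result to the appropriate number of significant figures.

(7.9 × 10^3) × 0.055 ÷ 286.1 = 1.51869975533…
Multiplication/division keeps the fewest significant figures: 7.9 × 10^3 → 2 s.f., 0.055 → 2 s.f., 286.1 → 4 s.f.; limit is 2.
Rounded to 2 significant figures: 1.5.

1.5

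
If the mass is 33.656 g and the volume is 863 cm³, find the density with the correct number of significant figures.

density = 33.656 g ÷ 863 cm³ = 0.0389988412514… g/cm³.
33.656 has 5 significant figures; 863 has 3.
Division/multiplication keeps the fewest: 3 significant figures.
Rounded: 0.0390 g/cm³.

0.0390 g/cm³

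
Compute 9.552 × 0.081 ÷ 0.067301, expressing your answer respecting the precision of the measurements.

11

9.552 × 0.081 ÷ 0.067301 = 11.4962927743…
Multiplication/division keeps the fewest significant figures: 9.552 → 4 s.f., 0.081 → 2 s.f., 0.067301 → 5 s.f.; limit is 2.
Rounded to 2 significant figures: 11.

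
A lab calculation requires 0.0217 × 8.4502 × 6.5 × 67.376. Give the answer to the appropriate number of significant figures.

0.0217 × 8.4502 × 6.5 × 67.376 = 80.305502237…
Multiplication/division keeps the fewest significant figures: 0.0217 → 3 s.f., 8.4502 → 5 s.f., 6.5 → 2 s.f., 67.376 → 5 s.f.; limit is 2.
Rounded to 2 significant figures: 8.0 × 10¹.

8.0 × 10¹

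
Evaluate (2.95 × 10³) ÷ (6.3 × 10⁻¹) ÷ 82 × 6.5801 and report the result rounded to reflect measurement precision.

(2.95 × 10³) ÷ (6.3 × 10⁻¹) ÷ 82 × 6.5801 = 375.750967867…
Multiplication/division keeps the fewest significant figures: 2.95 × 10³ → 3 s.f., 6.3 × 10⁻¹ → 2 s.f., 82 → 2 s.f., 6.5801 → 5 s.f.; limit is 2.
Rounded to 2 significant figures: 3.8 × 10².

3.8 × 10²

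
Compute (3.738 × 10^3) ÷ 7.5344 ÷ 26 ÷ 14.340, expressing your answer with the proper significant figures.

(3.738 × 10^3) ÷ 7.5344 ÷ 26 ÷ 14.340 = 1.33066313313…
Multiplication/division keeps the fewest significant figures: 3.738 × 10^3 → 4 s.f., 7.5344 → 5 s.f., 26 → 2 s.f., 14.340 → 5 s.f.; limit is 2.
Rounded to 2 significant figures: 1.3.

1.3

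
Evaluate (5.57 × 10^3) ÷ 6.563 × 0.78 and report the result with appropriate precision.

6.6 × 10^2

(5.57 × 10^3) ÷ 6.563 × 0.78 = 661.98384885…
Multiplication/division keeps the fewest significant figures: 5.57 × 10^3 → 3 s.f., 6.563 → 4 s.f., 0.78 → 2 s.f.; limit is 2.
Rounded to 2 significant figures: 6.6 × 10^2.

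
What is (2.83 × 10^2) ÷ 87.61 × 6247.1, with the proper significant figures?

2.02 × 10^4

(2.83 × 10^2) ÷ 87.61 × 6247.1 = 20179.537724…
Multiplication/division keeps the fewest significant figures: 2.83 × 10^2 → 3 s.f., 87.61 → 4 s.f., 6247.1 → 5 s.f.; limit is 3.
Rounded to 3 significant figures: 2.02 × 10^4.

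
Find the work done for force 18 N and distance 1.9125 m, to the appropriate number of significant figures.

work done = 18 N × 1.9125 m = 34.425 J.
18 has 2 significant figures; 1.9125 has 5.
Division/multiplication keeps the fewest: 2 significant figures.
Rounded: 34 J.

34 J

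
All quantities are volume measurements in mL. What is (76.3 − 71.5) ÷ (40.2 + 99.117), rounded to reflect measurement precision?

0.034

76.3 − 71.5 = 4.8, limited to 1 d.p. → 2 s.f.; 40.2 + 99.117 = 139.317, limited to 1 d.p. → 4 s.f.
Carrying full precision, 4.8 ÷ 139.317 = 0.0344537996081…; keep min(2, 4) = 2 s.f.
Rounded to 2 significant figures: 0.034.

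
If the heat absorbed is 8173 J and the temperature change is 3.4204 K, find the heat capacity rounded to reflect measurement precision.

2.389 × 10^3 J/K

heat capacity = 8173 J ÷ 3.4204 K = 2389.48660975… J/K.
8173 has 4 significant figures; 3.4204 has 5.
Division/multiplication keeps the fewest: 4 significant figures.
Rounded: 2.389 × 10^3 J/K.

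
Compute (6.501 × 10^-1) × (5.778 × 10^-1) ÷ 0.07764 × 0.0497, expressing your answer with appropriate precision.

(6.501 × 10^-1) × (5.778 × 10^-1) ÷ 0.07764 × 0.0497 = 0.240452095131…
Multiplication/division keeps the fewest significant figures: 6.501 × 10^-1 → 4 s.f., 5.778 × 10^-1 → 4 s.f., 0.07764 → 4 s.f., 0.0497 → 3 s.f.; limit is 3.
Rounded to 3 significant figures: 0.240.

0.240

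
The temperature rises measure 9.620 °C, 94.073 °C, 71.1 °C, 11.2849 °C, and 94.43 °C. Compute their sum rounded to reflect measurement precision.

280.5 °C

9.620 °C + 94.073 °C + 71.1 °C + 11.2849 °C + 94.43 °C = 280.5079 °C.
Addition/subtraction keeps the fewest decimal places: 9.620 → 3 decimal places, 94.073 → 3 decimal places, 71.1 → 1 decimal place, 11.2849 → 4 decimal places, 94.43 → 2 decimal places; limit is 1.
Rounded to 1 decimal place: 280.5 °C.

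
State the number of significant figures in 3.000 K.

4

3.000: trailing zeros after a decimal point are significant.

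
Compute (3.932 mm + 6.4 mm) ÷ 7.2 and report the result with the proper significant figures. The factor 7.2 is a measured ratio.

1.4 mm

3.932 mm + 6.4 mm = 10.332 mm; the sum is limited to 1 decimal place (3 s.f.).
Carrying full precision, 10.332 ÷ 7.2 = 1.435 mm; 7.2 has 2 s.f., so the result keeps min(3, 2) = 2 s.f.
Rounded to 2 significant figures: 1.4 mm.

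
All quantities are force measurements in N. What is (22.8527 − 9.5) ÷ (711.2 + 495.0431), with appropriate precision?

22.8527 − 9.5 = 13.3527, limited to 1 d.p. → 3 s.f.; 711.2 + 495.0431 = 1206.2431, limited to 1 d.p. → 5 s.f.
Carrying full precision, 13.3527 ÷ 1206.2431 = 0.0110696591757…; keep min(3, 5) = 3 s.f.
Rounded to 3 significant figures: 0.0111.

0.0111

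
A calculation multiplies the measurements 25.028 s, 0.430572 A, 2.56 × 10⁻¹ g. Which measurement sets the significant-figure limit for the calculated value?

2.56 × 10⁻¹ g

25.028 s → 5 s.f.; 0.430572 A → 6 s.f.; 2.56 × 10⁻¹ g → 3 s.f.
The fewest is 3 significant figures, from 2.56 × 10⁻¹ g.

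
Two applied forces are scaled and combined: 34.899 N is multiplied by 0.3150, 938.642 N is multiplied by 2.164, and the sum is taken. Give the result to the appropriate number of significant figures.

2042 N

34.899 × 0.3150 = 10.993185 → 10.99 N (4 s.f., last digit at the 10^-2 place).
938.642 × 2.164 = 2031.221288 → 2031 N (4 s.f., last digit at the 10^0 place).
Sum: 2042.214473 N; keep the coarser place, 10^0.
Result: 2042 N.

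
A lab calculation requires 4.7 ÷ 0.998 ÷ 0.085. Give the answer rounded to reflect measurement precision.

55

4.7 ÷ 0.998 ÷ 0.085 = 55.4049275021…
Multiplication/division keeps the fewest significant figures: 4.7 → 2 s.f., 0.998 → 3 s.f., 0.085 → 2 s.f.; limit is 2.
Rounded to 2 significant figures: 55.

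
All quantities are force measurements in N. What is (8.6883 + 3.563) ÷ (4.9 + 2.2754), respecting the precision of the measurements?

1.7

8.6883 + 3.563 = 12.2513, limited to 3 d.p. → 5 s.f.; 4.9 + 2.2754 = 7.1754, limited to 1 d.p. → 2 s.f.
Carrying full precision, 12.2513 ÷ 7.1754 = 1.70740307161…; keep min(5, 2) = 2 s.f.
Rounded to 2 significant figures: 1.7.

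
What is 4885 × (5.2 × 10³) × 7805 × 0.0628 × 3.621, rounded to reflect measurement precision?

4885 × (5.2 × 10³) × 7805 × 0.0628 × 3.621 = 4.50846795989 × 10^10…
Multiplication/division keeps the fewest significant figures: 4885 → 4 s.f., 5.2 × 10³ → 2 s.f., 7805 → 4 s.f., 0.0628 → 3 s.f., 3.621 → 4 s.f.; limit is 2.
Rounded to 2 significant figures: 4.5 × 10¹⁰.

4.5 × 10¹⁰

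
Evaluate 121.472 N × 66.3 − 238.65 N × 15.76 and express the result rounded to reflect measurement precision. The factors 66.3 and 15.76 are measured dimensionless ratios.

121.472 × 66.3 = 8053.5936 → 8.05 × 10^3 N (3 s.f., last digit at the 10^1 place).
238.65 × 15.76 = 3761.124 → 3761 N (4 s.f., last digit at the 10^0 place).
Difference: 4292.4696 N; keep the coarser place, 10^1.
Result: 4.29 × 10^3 N.

4.29 × 10^3 N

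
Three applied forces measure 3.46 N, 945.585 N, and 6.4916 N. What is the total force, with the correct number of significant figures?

3.46 N + 945.585 N + 6.4916 N = 955.5366 N.
Addition/subtraction keeps the fewest decimal places: 3.46 → 2 decimal places, 945.585 → 3 decimal places, 6.4916 → 4 decimal places; limit is 2.
Rounded to 2 decimal places: 9.5554 × 10² N.

9.5554 × 10² N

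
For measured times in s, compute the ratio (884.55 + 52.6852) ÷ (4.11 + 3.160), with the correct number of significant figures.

129

884.55 + 52.6852 = 937.2352, limited to 2 d.p. → 5 s.f.; 4.11 + 3.160 = 7.270, limited to 2 d.p. → 3 s.f.
Carrying full precision, 937.2352 ÷ 7.270 = 128.918184319…; keep min(5, 3) = 3 s.f.
Rounded to 3 significant figures: 129.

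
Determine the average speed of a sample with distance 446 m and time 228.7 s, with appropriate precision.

1.95 m/s

average speed = 446 m ÷ 228.7 s = 1.95015303892… m/s.
446 has 3 significant figures; 228.7 has 4.
Division/multiplication keeps the fewest: 3 significant figures.
Rounded: 1.95 m/s.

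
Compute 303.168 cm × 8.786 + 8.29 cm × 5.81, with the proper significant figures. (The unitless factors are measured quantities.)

2712 cm

303.168 × 8.786 = 2663.634048 → 2664 cm (4 s.f., last digit at the 10^0 place).
8.29 × 5.81 = 48.1649 → 48.2 cm (3 s.f., last digit at the 10^-1 place).
Sum: 2711.798948 cm; keep the coarser place, 10^0.
Result: 2712 cm.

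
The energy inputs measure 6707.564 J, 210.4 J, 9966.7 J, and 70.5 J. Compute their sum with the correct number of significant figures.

1.69552 × 10⁴ J

6707.564 J + 210.4 J + 9966.7 J + 70.5 J = 16955.164 J.
Addition/subtraction keeps the fewest decimal places: 6707.564 → 3 decimal places, 210.4 → 1 decimal place, 9966.7 → 1 decimal place, 70.5 → 1 decimal place; limit is 1.
Rounded to 1 decimal place: 1.69552 × 10⁴ J.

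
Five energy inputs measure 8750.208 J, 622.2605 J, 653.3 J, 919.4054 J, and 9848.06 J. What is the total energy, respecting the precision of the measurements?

8750.208 J + 622.2605 J + 653.3 J + 919.4054 J + 9848.06 J = 20793.2339 J.
Addition/subtraction keeps the fewest decimal places: 8750.208 → 3 decimal places, 622.2605 → 4 decimal places, 653.3 → 1 decimal place, 919.4054 → 4 decimal places, 9848.06 → 2 decimal places; limit is 1.
Rounded to 1 decimal place: 20793.2 J.

20793.2 J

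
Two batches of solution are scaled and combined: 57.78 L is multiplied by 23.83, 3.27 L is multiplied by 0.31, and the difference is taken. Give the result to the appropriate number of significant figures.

57.78 × 23.83 = 1376.8974 → 1377 L (4 s.f., last digit at the 10^0 place).
3.27 × 0.31 = 1.0137 → 1.0 L (2 s.f., last digit at the 10^-1 place).
Difference: 1375.8837 L; keep the coarser place, 10^0.
Result: 1376 L.

1376 L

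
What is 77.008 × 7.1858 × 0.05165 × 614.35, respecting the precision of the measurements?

77.008 × 7.1858 × 0.05165 × 614.35 = 17558.8940477…
Multiplication/division keeps the fewest significant figures: 77.008 → 5 s.f., 7.1858 → 5 s.f., 0.05165 → 4 s.f., 614.35 → 5 s.f.; limit is 4.
Rounded to 4 significant figures: 1.756 × 10⁴.

1.756 × 10⁴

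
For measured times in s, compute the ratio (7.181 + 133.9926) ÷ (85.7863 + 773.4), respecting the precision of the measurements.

7.181 + 133.9926 = 141.1736, limited to 3 d.p. → 6 s.f.; 85.7863 + 773.4 = 859.1863, limited to 1 d.p. → 4 s.f.
Carrying full precision, 141.1736 ÷ 859.1863 = 0.164310813615…; keep min(6, 4) = 4 s.f.
Rounded to 4 significant figures: 1.643 × 10^-1.

1.643 × 10^-1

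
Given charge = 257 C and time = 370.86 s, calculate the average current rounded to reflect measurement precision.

0.693 A

average current = 257 C ÷ 370.86 s = 0.692983875317… A.
257 has 3 significant figures; 370.86 has 5.
Division/multiplication keeps the fewest: 3 significant figures.
Rounded: 0.693 A.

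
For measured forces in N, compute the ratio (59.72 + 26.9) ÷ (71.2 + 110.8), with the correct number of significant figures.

59.72 + 26.9 = 86.62, limited to 1 d.p. → 3 s.f.; 71.2 + 110.8 = 182.0, limited to 1 d.p. → 4 s.f.
Carrying full precision, 86.62 ÷ 182.0 = 0.475934065934…; keep min(3, 4) = 3 s.f.
Rounded to 3 significant figures: 0.476.

0.476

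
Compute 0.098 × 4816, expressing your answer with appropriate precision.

4.7 × 10^2

0.098 × 4816 = 471.968
Multiplication/division keeps the fewest significant figures: 0.098 → 2 s.f., 4816 → 4 s.f.; limit is 2.
Rounded to 2 significant figures: 4.7 × 10^2.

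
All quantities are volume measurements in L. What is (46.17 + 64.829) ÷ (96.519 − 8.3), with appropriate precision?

46.17 + 64.829 = 110.999, limited to 2 d.p. → 5 s.f.; 96.519 − 8.3 = 88.219, limited to 1 d.p. → 3 s.f.
Carrying full precision, 110.999 ÷ 88.219 = 1.25822101815…; keep min(5, 3) = 3 s.f.
Rounded to 3 significant figures: 1.26.

1.26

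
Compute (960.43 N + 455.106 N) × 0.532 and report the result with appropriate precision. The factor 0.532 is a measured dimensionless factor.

960.43 N + 455.106 N = 1415.536 N; the sum is limited to 2 decimal places (6 s.f.).
Carrying full precision, 1415.536 × 0.532 = 753.065152 N; 0.532 has 3 s.f., so the result keeps min(6, 3) = 3 s.f.
Rounded to 3 significant figures: 753 N.

753 N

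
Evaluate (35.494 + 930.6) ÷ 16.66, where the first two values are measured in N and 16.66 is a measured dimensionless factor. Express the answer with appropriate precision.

57.99 N

35.494 N + 930.6 N = 966.094 N; the sum is limited to 1 decimal place (4 s.f.).
Carrying full precision, 966.094 ÷ 16.66 = 57.9888355342… N; 16.66 has 4 s.f., so the result keeps min(4, 4) = 4 s.f.
Rounded to 4 significant figures: 57.99 N.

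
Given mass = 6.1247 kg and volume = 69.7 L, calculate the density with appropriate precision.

density = 6.1247 kg ÷ 69.7 L = 0.0878723098996… kg/L.
6.1247 has 5 significant figures; 69.7 has 3.
Division/multiplication keeps the fewest: 3 significant figures.
Rounded: 0.0879 kg/L.

0.0879 kg/L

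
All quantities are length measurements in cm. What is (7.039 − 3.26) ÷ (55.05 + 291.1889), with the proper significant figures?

0.0109

7.039 − 3.26 = 3.779, limited to 2 d.p. → 3 s.f.; 55.05 + 291.1889 = 346.2389, limited to 2 d.p. → 5 s.f.
Carrying full precision, 3.779 ÷ 346.2389 = 0.0109144293146…; keep min(3, 5) = 3 s.f.
Rounded to 3 significant figures: 0.0109.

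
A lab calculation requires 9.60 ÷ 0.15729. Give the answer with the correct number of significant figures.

9.60 ÷ 0.15729 = 61.0337592981…
Multiplication/division keeps the fewest significant figures: 9.60 → 3 s.f., 0.15729 → 5 s.f.; limit is 3.
Rounded to 3 significant figures: 61.0.

61.0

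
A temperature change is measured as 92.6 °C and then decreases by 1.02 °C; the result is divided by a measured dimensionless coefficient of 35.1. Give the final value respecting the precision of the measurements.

2.61 °C

92.6 °C − 1.02 °C = 91.58 °C; the difference is limited to 1 decimal place (3 s.f.).
Carrying full precision, 91.58 ÷ 35.1 = 2.60911680912… °C; 35.1 has 3 s.f., so the result keeps min(3, 3) = 3 s.f.
Rounded to 3 significant figures: 2.61 °C.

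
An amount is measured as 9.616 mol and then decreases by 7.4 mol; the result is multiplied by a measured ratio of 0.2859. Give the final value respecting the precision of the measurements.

0.63 mol

9.616 mol − 7.4 mol = 2.216 mol; the difference is limited to 1 decimal place (2 s.f.).
Carrying full precision, 2.216 × 0.2859 = 0.6335544 mol; 0.2859 has 4 s.f., so the result keeps min(2, 4) = 2 s.f.
Rounded to 2 significant figures: 0.63 mol.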